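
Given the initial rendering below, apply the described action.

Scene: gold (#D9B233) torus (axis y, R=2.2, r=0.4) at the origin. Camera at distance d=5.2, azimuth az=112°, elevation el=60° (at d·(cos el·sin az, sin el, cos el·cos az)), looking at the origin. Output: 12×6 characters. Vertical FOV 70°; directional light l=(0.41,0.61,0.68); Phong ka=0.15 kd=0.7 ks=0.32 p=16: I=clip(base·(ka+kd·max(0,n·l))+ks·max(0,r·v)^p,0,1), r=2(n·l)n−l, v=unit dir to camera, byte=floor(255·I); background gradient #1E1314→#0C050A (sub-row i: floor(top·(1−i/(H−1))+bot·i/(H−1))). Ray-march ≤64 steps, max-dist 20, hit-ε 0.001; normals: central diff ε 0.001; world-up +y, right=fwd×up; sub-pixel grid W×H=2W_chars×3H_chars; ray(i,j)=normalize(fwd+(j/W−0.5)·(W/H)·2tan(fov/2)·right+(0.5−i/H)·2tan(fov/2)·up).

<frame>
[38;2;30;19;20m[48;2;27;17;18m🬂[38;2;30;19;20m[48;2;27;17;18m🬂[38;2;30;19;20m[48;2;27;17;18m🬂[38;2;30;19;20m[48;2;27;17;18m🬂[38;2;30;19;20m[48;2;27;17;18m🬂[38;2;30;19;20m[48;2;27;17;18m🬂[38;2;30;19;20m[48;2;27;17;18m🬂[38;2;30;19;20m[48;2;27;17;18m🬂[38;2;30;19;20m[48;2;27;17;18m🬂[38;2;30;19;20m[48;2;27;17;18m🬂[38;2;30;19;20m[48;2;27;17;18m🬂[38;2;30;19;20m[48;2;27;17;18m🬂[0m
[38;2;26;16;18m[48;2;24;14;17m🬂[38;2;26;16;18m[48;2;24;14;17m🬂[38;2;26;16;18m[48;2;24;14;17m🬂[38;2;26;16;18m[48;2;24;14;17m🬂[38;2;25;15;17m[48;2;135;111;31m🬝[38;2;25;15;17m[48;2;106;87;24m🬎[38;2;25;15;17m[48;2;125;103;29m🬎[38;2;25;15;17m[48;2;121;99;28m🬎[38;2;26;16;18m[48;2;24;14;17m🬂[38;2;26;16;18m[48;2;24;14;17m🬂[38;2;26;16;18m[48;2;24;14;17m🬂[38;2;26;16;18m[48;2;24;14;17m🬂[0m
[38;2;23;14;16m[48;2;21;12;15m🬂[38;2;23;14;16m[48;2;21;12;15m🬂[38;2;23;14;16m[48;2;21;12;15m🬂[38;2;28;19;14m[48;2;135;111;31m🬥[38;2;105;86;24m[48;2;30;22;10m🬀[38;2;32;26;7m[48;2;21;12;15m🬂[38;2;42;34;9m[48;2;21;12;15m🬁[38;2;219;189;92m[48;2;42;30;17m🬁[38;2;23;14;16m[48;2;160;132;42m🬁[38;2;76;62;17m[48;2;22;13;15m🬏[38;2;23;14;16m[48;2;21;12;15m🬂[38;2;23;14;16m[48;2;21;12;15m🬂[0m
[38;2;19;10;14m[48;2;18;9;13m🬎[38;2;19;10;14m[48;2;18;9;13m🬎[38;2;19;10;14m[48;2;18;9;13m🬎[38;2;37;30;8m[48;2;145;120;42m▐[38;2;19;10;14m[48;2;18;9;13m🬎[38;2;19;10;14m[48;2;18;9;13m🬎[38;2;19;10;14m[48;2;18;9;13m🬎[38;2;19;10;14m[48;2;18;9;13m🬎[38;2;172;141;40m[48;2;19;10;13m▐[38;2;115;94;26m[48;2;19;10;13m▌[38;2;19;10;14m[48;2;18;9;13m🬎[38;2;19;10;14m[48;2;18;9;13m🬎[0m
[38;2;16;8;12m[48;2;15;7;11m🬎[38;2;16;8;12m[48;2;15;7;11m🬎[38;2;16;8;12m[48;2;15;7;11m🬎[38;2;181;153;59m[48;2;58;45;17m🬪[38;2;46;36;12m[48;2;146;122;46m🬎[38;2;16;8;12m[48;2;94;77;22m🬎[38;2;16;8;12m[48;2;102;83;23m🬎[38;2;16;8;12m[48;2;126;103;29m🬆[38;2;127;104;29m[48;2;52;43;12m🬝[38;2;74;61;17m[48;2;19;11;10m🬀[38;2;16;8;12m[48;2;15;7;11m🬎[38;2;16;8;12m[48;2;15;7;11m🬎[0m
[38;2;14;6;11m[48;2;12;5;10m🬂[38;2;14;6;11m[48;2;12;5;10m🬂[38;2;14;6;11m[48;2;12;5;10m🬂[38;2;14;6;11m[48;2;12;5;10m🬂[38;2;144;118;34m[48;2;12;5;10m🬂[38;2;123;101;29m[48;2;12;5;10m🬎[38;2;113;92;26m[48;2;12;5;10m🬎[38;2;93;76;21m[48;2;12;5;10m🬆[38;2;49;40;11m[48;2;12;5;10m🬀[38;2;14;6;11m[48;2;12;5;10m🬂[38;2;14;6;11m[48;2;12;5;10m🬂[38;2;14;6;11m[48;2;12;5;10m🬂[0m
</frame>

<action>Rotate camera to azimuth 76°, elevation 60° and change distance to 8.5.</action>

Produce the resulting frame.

<frame>
[38;2;30;19;20m[48;2;27;17;18m🬂[38;2;30;19;20m[48;2;27;17;18m🬂[38;2;30;19;20m[48;2;27;17;18m🬂[38;2;30;19;20m[48;2;27;17;18m🬂[38;2;30;19;20m[48;2;27;17;18m🬂[38;2;30;19;20m[48;2;27;17;18m🬂[38;2;30;19;20m[48;2;27;17;18m🬂[38;2;30;19;20m[48;2;27;17;18m🬂[38;2;30;19;20m[48;2;27;17;18m🬂[38;2;30;19;20m[48;2;27;17;18m🬂[38;2;30;19;20m[48;2;27;17;18m🬂[38;2;30;19;20m[48;2;27;17;18m🬂[0m
[38;2;26;16;18m[48;2;24;14;17m🬂[38;2;26;16;18m[48;2;24;14;17m🬂[38;2;26;16;18m[48;2;24;14;17m🬂[38;2;26;16;18m[48;2;24;14;17m🬂[38;2;26;16;18m[48;2;24;14;17m🬂[38;2;26;16;18m[48;2;24;14;17m🬂[38;2;26;16;18m[48;2;24;14;17m🬂[38;2;26;16;18m[48;2;24;14;17m🬂[38;2;26;16;18m[48;2;24;14;17m🬂[38;2;26;16;18m[48;2;24;14;17m🬂[38;2;26;16;18m[48;2;24;14;17m🬂[38;2;26;16;18m[48;2;24;14;17m🬂[0m
[38;2;23;14;16m[48;2;21;12;15m🬂[38;2;23;14;16m[48;2;21;12;15m🬂[38;2;23;14;16m[48;2;21;12;15m🬂[38;2;23;14;16m[48;2;21;12;15m🬂[38;2;22;13;15m[48;2;95;78;22m🬝[38;2;97;79;22m[48;2;22;13;15m🬋[38;2;129;106;29m[48;2;21;12;15m🬈[38;2;173;142;45m[48;2;22;13;15m🬢[38;2;23;14;16m[48;2;21;12;15m🬂[38;2;23;14;16m[48;2;21;12;15m🬂[38;2;23;14;16m[48;2;21;12;15m🬂[38;2;23;14;16m[48;2;21;12;15m🬂[0m
[38;2;19;10;14m[48;2;18;9;13m🬎[38;2;19;10;14m[48;2;18;9;13m🬎[38;2;19;10;14m[48;2;18;9;13m🬎[38;2;19;10;14m[48;2;18;9;13m🬎[38;2;30;21;12m[48;2;160;132;40m🬝[38;2;32;26;7m[48;2;19;10;13m🬏[38;2;19;10;14m[48;2;18;9;13m🬎[38;2;134;110;31m[48;2;41;30;15m▐[38;2;19;10;14m[48;2;18;9;13m🬎[38;2;19;10;14m[48;2;18;9;13m🬎[38;2;19;10;14m[48;2;18;9;13m🬎[38;2;19;10;14m[48;2;18;9;13m🬎[0m
[38;2;16;8;12m[48;2;15;7;11m🬎[38;2;16;8;12m[48;2;15;7;11m🬎[38;2;16;8;12m[48;2;15;7;11m🬎[38;2;16;8;12m[48;2;15;7;11m🬎[38;2;16;8;12m[48;2;15;7;11m🬎[38;2;250;220;120m[48;2;37;26;15m🬀[38;2;121;99;28m[48;2;15;7;11m🬆[38;2;131;107;30m[48;2;15;7;11m🬀[38;2;16;8;12m[48;2;15;7;11m🬎[38;2;16;8;12m[48;2;15;7;11m🬎[38;2;16;8;12m[48;2;15;7;11m🬎[38;2;16;8;12m[48;2;15;7;11m🬎[0m
[38;2;14;6;11m[48;2;12;5;10m🬂[38;2;14;6;11m[48;2;12;5;10m🬂[38;2;14;6;11m[48;2;12;5;10m🬂[38;2;14;6;11m[48;2;12;5;10m🬂[38;2;14;6;11m[48;2;12;5;10m🬂[38;2;14;6;11m[48;2;12;5;10m🬂[38;2;14;6;11m[48;2;12;5;10m🬂[38;2;14;6;11m[48;2;12;5;10m🬂[38;2;14;6;11m[48;2;12;5;10m🬂[38;2;14;6;11m[48;2;12;5;10m🬂[38;2;14;6;11m[48;2;12;5;10m🬂[38;2;14;6;11m[48;2;12;5;10m🬂[0m
</frame>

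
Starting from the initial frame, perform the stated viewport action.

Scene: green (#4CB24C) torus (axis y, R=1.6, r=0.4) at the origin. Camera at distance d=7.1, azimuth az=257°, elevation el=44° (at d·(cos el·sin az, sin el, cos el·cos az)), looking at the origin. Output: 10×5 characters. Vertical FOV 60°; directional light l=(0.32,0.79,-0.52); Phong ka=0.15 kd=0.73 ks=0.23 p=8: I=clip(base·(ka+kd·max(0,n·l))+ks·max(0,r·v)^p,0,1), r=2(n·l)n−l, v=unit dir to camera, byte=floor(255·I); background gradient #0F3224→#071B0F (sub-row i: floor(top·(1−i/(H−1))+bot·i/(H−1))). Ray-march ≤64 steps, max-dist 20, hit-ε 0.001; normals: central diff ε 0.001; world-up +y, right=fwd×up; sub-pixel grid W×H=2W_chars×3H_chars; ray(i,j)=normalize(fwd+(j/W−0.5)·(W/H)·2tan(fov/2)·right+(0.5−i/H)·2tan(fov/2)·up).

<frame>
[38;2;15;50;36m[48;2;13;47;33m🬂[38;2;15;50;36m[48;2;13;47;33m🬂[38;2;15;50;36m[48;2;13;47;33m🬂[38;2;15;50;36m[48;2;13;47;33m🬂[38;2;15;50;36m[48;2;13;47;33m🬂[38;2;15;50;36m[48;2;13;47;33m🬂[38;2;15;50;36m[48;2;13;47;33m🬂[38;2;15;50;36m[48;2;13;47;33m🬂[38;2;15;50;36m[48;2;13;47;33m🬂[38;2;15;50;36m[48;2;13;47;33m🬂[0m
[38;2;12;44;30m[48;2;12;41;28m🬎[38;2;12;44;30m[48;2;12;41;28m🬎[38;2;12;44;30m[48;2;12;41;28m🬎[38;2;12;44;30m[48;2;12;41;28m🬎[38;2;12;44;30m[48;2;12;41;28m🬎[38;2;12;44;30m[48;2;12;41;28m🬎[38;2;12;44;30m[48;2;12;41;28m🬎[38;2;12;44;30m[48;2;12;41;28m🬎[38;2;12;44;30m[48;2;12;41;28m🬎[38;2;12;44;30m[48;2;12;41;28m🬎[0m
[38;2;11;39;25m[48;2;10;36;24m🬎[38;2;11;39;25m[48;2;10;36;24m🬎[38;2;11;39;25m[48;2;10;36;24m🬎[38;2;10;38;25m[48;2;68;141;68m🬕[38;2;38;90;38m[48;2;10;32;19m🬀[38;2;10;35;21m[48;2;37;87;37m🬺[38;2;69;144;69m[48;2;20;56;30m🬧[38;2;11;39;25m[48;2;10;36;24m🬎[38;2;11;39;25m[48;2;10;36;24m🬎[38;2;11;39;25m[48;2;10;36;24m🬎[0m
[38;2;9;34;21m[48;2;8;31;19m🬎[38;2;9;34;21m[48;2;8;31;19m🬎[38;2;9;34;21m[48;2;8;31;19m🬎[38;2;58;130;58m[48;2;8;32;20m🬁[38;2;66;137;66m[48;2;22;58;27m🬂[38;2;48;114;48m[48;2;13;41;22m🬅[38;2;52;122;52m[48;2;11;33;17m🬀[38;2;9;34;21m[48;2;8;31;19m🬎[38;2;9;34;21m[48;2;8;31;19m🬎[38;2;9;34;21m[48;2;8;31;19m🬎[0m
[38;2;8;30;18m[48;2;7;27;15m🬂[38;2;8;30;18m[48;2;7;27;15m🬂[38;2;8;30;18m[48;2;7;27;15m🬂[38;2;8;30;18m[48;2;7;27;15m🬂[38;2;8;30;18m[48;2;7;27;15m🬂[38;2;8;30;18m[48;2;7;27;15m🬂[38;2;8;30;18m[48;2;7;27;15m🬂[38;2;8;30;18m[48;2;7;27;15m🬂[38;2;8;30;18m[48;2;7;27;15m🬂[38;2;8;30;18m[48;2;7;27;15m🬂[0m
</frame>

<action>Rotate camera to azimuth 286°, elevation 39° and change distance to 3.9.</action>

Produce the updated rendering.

<frame>
[38;2;15;50;36m[48;2;13;47;33m🬂[38;2;15;50;36m[48;2;13;47;33m🬂[38;2;15;50;36m[48;2;13;47;33m🬂[38;2;15;50;36m[48;2;13;47;33m🬂[38;2;15;50;36m[48;2;13;47;33m🬂[38;2;15;50;36m[48;2;13;47;33m🬂[38;2;15;50;36m[48;2;13;47;33m🬂[38;2;15;50;36m[48;2;13;47;33m🬂[38;2;15;50;36m[48;2;13;47;33m🬂[38;2;15;50;36m[48;2;13;47;33m🬂[0m
[38;2;12;44;30m[48;2;12;41;28m🬎[38;2;12;44;30m[48;2;12;41;28m🬎[38;2;12;44;30m[48;2;12;41;28m🬎[38;2;16;49;30m[48;2;76;145;76m🬬[38;2;59;138;59m[48;2;12;38;23m🬇[38;2;58;134;58m[48;2;13;39;22m🬋[38;2;17;51;31m[48;2;98;163;98m🬝[38;2;61;136;61m[48;2;12;43;30m🬏[38;2;12;44;30m[48;2;12;41;28m🬎[38;2;12;44;30m[48;2;12;41;28m🬎[0m
[38;2;11;39;25m[48;2;10;36;24m🬎[38;2;10;38;25m[48;2;54;127;54m🬝[38;2;30;75;35m[48;2;82;153;82m🬧[38;2;12;39;23m[48;2;11;26;11m🬶[38;2;11;26;11m[48;2;10;37;24m🬂[38;2;10;37;24m[48;2;11;26;11m🬺[38;2;10;34;21m[48;2;27;64;27m🬺[38;2;74;154;74m[48;2;26;67;33m🬨[38;2;15;46;26m[48;2;55;129;55m🬨[38;2;11;39;25m[48;2;10;36;24m🬎[0m
[38;2;9;34;21m[48;2;8;31;19m🬎[38;2;44;104;44m[48;2;8;32;20m🬉[38;2;105;178;105m[48;2;55;118;55m🬈[38;2;23;62;30m[48;2;80;153;80m🬂[38;2;9;34;21m[48;2;85;161;85m🬎[38;2;9;34;21m[48;2;71;149;71m🬎[38;2;9;34;21m[48;2;64;141;64m🬆[38;2;61;141;61m[48;2;39;91;39m🬎[38;2;42;99;42m[48;2;15;38;18m🬄[38;2;9;34;21m[48;2;8;31;19m🬎[0m
[38;2;8;30;18m[48;2;7;27;15m🬂[38;2;8;30;18m[48;2;7;27;15m🬂[38;2;30;72;30m[48;2;10;30;15m🬁[38;2;39;91;39m[48;2;14;36;16m🬂[38;2;48;107;48m[48;2;18;43;18m🬂[38;2;45;103;45m[48;2;17;41;17m🬂[38;2;36;84;36m[48;2;13;31;13m🬂[38;2;25;60;25m[48;2;9;27;13m🬀[38;2;11;26;11m[48;2;7;28;16m🬀[38;2;8;30;18m[48;2;7;27;15m🬂[0m
</frame>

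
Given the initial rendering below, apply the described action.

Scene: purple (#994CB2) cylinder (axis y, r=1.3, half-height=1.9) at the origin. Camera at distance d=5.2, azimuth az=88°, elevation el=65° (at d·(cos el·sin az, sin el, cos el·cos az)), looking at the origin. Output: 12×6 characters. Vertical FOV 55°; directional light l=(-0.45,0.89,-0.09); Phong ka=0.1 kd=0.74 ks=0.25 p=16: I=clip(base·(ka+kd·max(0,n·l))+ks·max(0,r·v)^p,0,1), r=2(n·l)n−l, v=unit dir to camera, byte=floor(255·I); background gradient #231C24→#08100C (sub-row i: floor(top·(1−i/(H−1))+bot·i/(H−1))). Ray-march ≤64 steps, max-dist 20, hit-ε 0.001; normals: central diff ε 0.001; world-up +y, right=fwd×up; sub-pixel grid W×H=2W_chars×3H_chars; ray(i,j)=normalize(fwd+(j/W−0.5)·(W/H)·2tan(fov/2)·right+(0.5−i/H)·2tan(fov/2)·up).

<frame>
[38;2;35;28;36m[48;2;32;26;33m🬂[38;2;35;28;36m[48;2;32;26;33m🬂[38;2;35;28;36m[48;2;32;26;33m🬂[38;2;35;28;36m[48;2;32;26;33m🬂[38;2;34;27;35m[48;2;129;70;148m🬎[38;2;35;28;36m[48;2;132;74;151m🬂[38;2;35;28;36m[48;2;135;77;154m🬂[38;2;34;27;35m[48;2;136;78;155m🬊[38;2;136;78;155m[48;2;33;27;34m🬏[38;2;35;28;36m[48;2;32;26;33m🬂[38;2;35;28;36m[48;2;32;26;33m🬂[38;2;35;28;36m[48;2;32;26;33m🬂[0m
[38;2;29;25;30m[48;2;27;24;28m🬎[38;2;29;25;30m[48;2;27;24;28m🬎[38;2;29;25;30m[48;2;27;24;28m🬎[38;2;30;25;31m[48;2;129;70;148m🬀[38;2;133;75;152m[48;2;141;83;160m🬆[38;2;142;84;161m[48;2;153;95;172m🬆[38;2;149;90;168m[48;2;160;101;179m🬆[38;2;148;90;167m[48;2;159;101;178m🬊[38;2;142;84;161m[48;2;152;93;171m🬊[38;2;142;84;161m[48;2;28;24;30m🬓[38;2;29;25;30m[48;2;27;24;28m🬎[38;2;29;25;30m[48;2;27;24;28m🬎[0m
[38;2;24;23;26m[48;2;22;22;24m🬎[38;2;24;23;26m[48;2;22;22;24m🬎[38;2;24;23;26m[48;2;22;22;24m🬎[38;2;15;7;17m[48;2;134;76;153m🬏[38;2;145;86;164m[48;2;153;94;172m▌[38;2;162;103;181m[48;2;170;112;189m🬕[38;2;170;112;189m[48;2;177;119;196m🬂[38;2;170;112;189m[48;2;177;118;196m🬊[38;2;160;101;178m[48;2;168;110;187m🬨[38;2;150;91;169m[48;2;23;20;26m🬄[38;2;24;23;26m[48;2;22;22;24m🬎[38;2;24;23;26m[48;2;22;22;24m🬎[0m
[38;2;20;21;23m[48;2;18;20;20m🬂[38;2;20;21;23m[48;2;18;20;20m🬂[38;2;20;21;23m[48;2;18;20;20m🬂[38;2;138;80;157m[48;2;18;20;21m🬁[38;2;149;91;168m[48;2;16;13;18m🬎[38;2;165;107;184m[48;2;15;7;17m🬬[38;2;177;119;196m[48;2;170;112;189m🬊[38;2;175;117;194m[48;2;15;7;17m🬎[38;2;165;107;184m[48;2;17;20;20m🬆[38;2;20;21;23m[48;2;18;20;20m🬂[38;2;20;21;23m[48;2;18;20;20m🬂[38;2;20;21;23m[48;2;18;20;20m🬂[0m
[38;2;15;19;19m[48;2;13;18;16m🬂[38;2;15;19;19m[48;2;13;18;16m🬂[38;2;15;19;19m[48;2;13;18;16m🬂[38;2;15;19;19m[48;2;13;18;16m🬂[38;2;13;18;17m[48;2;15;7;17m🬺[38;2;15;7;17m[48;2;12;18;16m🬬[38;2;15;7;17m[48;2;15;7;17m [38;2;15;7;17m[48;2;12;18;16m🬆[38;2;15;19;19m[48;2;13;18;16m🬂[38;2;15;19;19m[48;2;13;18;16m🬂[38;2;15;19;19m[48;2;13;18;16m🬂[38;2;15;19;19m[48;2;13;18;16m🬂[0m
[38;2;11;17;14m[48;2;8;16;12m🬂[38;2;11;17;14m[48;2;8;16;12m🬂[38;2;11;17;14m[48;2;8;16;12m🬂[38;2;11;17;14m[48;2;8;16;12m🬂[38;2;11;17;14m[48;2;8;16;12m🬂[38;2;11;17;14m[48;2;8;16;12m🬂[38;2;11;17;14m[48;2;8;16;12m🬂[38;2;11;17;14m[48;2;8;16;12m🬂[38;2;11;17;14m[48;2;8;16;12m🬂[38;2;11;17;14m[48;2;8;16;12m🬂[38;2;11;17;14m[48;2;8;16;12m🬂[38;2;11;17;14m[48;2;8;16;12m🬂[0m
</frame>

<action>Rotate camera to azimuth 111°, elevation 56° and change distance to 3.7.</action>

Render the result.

<frame>
[38;2;33;27;34m[48;2;116;57;135m🬝[38;2;116;57;135m[48;2;116;57;135m [38;2;116;57;135m[48;2;116;57;135m [38;2;116;57;135m[48;2;116;58;135m🬝[38;2;116;57;135m[48;2;117;58;135m🬝[38;2;116;58;135m[48;2;117;59;136m🬎[38;2;117;58;135m[48;2;118;60;137m🬎[38;2;117;59;136m[48;2;120;61;138m🬎[38;2;118;59;137m[48;2;120;62;139m🬎[38;2;118;59;137m[48;2;121;62;140m🬎[38;2;117;59;136m[48;2;119;61;138m🬊[38;2;34;27;35m[48;2;118;60;137m🬉[0m
[38;2;108;53;126m[48;2;28;24;29m🬉[38;2;116;57;135m[48;2;116;57;135m [38;2;116;57;135m[48;2;116;58;135m🬝[38;2;116;58;135m[48;2;117;58;136m🬕[38;2;117;58;136m[48;2;118;60;137m🬆[38;2;118;60;137m[48;2;121;63;140m🬆[38;2;121;63;140m[48;2;127;68;145m🬎[38;2;124;65;143m[48;2;131;73;150m🬎[38;2;125;67;144m[48;2;133;75;152m🬎[38;2;125;67;144m[48;2;132;74;151m🬎[38;2;124;65;143m[48;2;129;71;148m🬎[38;2;121;62;139m[48;2;27;24;28m🬝[0m
[38;2;24;23;26m[48;2;22;22;24m🬎[38;2;116;57;135m[48;2;21;19;23m🬁[38;2;116;58;135m[48;2;15;7;17m🬎[38;2;117;58;136m[48;2;118;60;137m🬕[38;2;120;62;139m[48;2;124;65;143m🬕[38;2;125;67;144m[48;2;131;73;150m🬆[38;2;132;74;151m[48;2;142;83;161m🬆[38;2;139;81;158m[48;2;151;92;170m🬆[38;2;142;84;161m[48;2;154;96;173m🬆[38;2;145;86;164m[48;2;15;7;17m🬝[38;2;137;78;156m[48;2;17;12;19m🬆[38;2;24;23;26m[48;2;22;22;24m🬎[0m
[38;2;20;21;23m[48;2;18;20;20m🬂[38;2;20;21;23m[48;2;18;20;20m🬂[38;2;18;20;21m[48;2;15;7;17m🬲[38;2;15;7;17m[48;2;15;7;17m [38;2;15;7;17m[48;2;15;7;17m [38;2;135;77;154m[48;2;15;7;17m🬂[38;2;149;91;168m[48;2;15;7;17m🬂[38;2;159;101;178m[48;2;15;7;17m🬀[38;2;15;7;17m[48;2;15;7;17m [38;2;15;7;17m[48;2;17;20;20m🬝[38;2;20;21;23m[48;2;18;20;20m🬂[38;2;20;21;23m[48;2;18;20;20m🬂[0m
[38;2;15;19;19m[48;2;13;18;16m🬂[38;2;15;19;19m[48;2;13;18;16m🬂[38;2;15;19;19m[48;2;13;18;16m🬂[38;2;13;18;17m[48;2;15;7;17m🬲[38;2;15;7;17m[48;2;15;7;17m [38;2;15;7;17m[48;2;15;7;17m [38;2;15;7;17m[48;2;15;7;17m [38;2;15;7;17m[48;2;15;7;17m [38;2;15;7;17m[48;2;12;18;16m🬝[38;2;15;19;19m[48;2;13;18;16m🬂[38;2;15;19;19m[48;2;13;18;16m🬂[38;2;15;19;19m[48;2;13;18;16m🬂[0m
[38;2;11;17;14m[48;2;8;16;12m🬂[38;2;11;17;14m[48;2;8;16;12m🬂[38;2;11;17;14m[48;2;8;16;12m🬂[38;2;11;17;14m[48;2;8;16;12m🬂[38;2;15;7;17m[48;2;9;16;12m🬁[38;2;15;7;17m[48;2;8;16;12m🬬[38;2;15;7;17m[48;2;15;7;17m [38;2;15;7;17m[48;2;8;16;12m🬆[38;2;11;17;14m[48;2;8;16;12m🬂[38;2;11;17;14m[48;2;8;16;12m🬂[38;2;11;17;14m[48;2;8;16;12m🬂[38;2;11;17;14m[48;2;8;16;12m🬂[0m
</frame>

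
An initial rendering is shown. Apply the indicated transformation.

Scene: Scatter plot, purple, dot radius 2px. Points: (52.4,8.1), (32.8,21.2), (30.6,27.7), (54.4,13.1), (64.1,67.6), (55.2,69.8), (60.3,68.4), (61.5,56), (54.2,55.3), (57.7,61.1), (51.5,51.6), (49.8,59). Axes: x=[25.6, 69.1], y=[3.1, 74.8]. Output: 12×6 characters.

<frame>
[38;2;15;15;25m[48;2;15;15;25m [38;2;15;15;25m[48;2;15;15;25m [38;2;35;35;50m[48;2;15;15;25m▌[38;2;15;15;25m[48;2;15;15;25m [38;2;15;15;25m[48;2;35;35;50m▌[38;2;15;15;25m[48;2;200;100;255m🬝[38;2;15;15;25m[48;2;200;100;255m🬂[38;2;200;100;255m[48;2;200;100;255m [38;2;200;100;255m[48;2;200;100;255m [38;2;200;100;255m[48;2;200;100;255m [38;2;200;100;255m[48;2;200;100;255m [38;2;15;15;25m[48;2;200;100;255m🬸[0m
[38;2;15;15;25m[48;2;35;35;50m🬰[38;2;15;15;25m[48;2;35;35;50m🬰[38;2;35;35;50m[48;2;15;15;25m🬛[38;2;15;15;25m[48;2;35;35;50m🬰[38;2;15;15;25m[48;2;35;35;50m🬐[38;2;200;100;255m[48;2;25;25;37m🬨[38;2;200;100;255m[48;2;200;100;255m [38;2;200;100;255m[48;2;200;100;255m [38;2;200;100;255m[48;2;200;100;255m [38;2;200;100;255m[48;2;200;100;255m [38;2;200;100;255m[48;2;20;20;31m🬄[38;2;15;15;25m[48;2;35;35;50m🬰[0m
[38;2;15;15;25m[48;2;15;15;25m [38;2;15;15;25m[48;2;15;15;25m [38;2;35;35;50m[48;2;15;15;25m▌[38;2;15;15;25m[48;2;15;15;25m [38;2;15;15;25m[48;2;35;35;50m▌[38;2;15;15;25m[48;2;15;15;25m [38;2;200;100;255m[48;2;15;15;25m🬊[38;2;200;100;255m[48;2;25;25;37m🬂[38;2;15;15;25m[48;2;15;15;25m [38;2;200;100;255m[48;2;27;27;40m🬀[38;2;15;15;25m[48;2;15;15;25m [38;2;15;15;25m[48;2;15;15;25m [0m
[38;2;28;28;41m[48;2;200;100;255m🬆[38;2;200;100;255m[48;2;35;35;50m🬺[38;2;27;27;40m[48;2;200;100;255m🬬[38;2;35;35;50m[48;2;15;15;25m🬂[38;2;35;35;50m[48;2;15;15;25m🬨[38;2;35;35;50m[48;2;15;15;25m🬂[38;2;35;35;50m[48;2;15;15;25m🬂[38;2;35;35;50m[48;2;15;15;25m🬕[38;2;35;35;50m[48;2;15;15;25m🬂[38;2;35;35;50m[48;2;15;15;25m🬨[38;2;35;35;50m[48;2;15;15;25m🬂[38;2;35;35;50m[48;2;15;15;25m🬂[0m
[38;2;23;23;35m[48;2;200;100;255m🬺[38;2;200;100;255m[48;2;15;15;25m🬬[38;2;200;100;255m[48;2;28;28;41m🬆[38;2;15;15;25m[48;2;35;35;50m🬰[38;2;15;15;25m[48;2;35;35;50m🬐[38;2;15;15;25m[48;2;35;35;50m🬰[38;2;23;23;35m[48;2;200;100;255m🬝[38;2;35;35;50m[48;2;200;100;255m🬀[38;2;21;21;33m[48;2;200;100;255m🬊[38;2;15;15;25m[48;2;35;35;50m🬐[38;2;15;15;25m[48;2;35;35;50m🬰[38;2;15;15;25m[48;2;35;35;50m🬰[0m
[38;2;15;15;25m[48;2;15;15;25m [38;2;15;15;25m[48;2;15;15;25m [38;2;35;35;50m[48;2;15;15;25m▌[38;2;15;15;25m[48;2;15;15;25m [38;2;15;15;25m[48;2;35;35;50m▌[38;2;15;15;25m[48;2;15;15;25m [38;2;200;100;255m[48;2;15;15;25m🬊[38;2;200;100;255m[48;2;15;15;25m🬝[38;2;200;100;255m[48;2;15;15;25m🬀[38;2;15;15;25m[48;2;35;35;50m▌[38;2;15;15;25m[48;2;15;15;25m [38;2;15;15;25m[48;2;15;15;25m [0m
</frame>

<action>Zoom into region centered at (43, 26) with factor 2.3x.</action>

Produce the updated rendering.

<frame>
[38;2;15;15;25m[48;2;15;15;25m [38;2;15;15;25m[48;2;15;15;25m [38;2;35;35;50m[48;2;15;15;25m▌[38;2;15;15;25m[48;2;15;15;25m [38;2;15;15;25m[48;2;35;35;50m▌[38;2;15;15;25m[48;2;15;15;25m [38;2;15;15;25m[48;2;15;15;25m [38;2;35;35;50m[48;2;15;15;25m▌[38;2;15;15;25m[48;2;15;15;25m [38;2;15;15;25m[48;2;35;35;50m▌[38;2;15;15;25m[48;2;15;15;25m [38;2;15;15;25m[48;2;15;15;25m [0m
[38;2;15;15;25m[48;2;35;35;50m🬰[38;2;15;15;25m[48;2;35;35;50m🬰[38;2;35;35;50m[48;2;15;15;25m🬛[38;2;15;15;25m[48;2;35;35;50m🬰[38;2;15;15;25m[48;2;35;35;50m🬐[38;2;15;15;25m[48;2;35;35;50m🬰[38;2;15;15;25m[48;2;35;35;50m🬰[38;2;35;35;50m[48;2;15;15;25m🬛[38;2;15;15;25m[48;2;35;35;50m🬰[38;2;15;15;25m[48;2;35;35;50m🬐[38;2;15;15;25m[48;2;35;35;50m🬰[38;2;15;15;25m[48;2;35;35;50m🬰[0m
[38;2;15;15;25m[48;2;15;15;25m [38;2;15;15;25m[48;2;15;15;25m [38;2;35;35;50m[48;2;15;15;25m▌[38;2;15;15;25m[48;2;15;15;25m [38;2;15;15;25m[48;2;35;35;50m▌[38;2;15;15;25m[48;2;15;15;25m [38;2;15;15;25m[48;2;15;15;25m [38;2;35;35;50m[48;2;15;15;25m▌[38;2;15;15;25m[48;2;15;15;25m [38;2;15;15;25m[48;2;35;35;50m▌[38;2;15;15;25m[48;2;15;15;25m [38;2;15;15;25m[48;2;15;15;25m [0m
[38;2;200;100;255m[48;2;35;35;50m🬺[38;2;23;23;35m[48;2;200;100;255m🬬[38;2;35;35;50m[48;2;15;15;25m🬕[38;2;35;35;50m[48;2;15;15;25m🬂[38;2;35;35;50m[48;2;15;15;25m🬨[38;2;35;35;50m[48;2;15;15;25m🬂[38;2;35;35;50m[48;2;15;15;25m🬂[38;2;35;35;50m[48;2;15;15;25m🬕[38;2;35;35;50m[48;2;15;15;25m🬂[38;2;35;35;50m[48;2;15;15;25m🬨[38;2;35;35;50m[48;2;15;15;25m🬂[38;2;35;35;50m[48;2;15;15;25m🬂[0m
[38;2;200;100;255m[48;2;21;21;33m🬆[38;2;15;15;25m[48;2;35;35;50m🬰[38;2;35;35;50m[48;2;15;15;25m🬛[38;2;15;15;25m[48;2;35;35;50m🬰[38;2;15;15;25m[48;2;35;35;50m🬐[38;2;15;15;25m[48;2;35;35;50m🬰[38;2;15;15;25m[48;2;35;35;50m🬰[38;2;35;35;50m[48;2;15;15;25m🬛[38;2;15;15;25m[48;2;35;35;50m🬰[38;2;15;15;25m[48;2;35;35;50m🬐[38;2;15;15;25m[48;2;35;35;50m🬰[38;2;15;15;25m[48;2;35;35;50m🬰[0m
[38;2;15;15;25m[48;2;15;15;25m [38;2;15;15;25m[48;2;15;15;25m [38;2;35;35;50m[48;2;15;15;25m▌[38;2;15;15;25m[48;2;15;15;25m [38;2;15;15;25m[48;2;35;35;50m▌[38;2;15;15;25m[48;2;15;15;25m [38;2;15;15;25m[48;2;15;15;25m [38;2;35;35;50m[48;2;15;15;25m▌[38;2;15;15;25m[48;2;15;15;25m [38;2;15;15;25m[48;2;35;35;50m▌[38;2;15;15;25m[48;2;15;15;25m [38;2;15;15;25m[48;2;15;15;25m [0m
</frame>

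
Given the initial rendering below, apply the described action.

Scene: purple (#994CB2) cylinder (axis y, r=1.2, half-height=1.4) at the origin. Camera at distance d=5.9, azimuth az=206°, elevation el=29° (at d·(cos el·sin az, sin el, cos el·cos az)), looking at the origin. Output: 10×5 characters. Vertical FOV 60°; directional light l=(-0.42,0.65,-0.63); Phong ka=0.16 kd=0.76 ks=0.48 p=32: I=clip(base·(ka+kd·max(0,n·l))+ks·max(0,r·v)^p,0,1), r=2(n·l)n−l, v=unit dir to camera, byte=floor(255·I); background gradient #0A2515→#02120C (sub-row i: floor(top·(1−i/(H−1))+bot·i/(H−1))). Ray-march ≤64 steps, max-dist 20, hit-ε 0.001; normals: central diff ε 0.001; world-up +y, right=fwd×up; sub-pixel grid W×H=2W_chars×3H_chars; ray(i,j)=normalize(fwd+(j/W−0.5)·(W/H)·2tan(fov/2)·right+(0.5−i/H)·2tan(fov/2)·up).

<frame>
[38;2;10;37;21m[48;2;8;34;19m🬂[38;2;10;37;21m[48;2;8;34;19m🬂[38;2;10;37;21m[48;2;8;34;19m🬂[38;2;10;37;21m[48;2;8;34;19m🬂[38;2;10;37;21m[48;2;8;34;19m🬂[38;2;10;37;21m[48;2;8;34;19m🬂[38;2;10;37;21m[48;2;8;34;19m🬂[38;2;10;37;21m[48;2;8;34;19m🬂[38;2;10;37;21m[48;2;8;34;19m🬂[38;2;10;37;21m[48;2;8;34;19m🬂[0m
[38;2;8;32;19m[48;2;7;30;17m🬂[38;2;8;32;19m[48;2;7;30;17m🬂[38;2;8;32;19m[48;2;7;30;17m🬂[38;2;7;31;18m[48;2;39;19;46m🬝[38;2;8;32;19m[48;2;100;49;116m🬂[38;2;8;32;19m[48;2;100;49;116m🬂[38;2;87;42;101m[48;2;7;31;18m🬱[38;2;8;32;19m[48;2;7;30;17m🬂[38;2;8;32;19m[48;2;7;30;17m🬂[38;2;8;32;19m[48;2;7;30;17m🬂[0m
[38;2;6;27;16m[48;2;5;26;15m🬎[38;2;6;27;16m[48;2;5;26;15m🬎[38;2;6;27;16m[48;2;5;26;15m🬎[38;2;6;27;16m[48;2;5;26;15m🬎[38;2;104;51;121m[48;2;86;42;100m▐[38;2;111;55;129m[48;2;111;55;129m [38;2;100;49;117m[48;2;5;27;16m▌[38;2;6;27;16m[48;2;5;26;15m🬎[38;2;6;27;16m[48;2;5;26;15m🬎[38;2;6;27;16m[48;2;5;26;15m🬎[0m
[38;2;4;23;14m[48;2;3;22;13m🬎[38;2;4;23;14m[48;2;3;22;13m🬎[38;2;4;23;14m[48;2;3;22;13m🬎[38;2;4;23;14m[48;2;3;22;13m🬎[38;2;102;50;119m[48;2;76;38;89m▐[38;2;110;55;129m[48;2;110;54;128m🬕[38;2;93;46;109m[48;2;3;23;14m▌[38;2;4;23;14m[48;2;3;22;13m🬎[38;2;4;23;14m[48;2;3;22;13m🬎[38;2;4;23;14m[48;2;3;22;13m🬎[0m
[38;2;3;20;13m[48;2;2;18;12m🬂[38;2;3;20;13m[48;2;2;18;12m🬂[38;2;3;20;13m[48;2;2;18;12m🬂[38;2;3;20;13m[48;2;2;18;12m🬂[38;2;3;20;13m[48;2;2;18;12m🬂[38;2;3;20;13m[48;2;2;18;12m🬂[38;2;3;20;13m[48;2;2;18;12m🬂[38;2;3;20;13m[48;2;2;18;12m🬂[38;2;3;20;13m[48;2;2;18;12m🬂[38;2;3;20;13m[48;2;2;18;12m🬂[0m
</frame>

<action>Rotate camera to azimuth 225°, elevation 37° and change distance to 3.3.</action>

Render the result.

<frame>
[38;2;10;37;21m[48;2;8;34;19m🬂[38;2;10;37;21m[48;2;8;34;19m🬂[38;2;9;36;20m[48;2;100;49;116m🬎[38;2;10;37;21m[48;2;100;49;116m🬂[38;2;10;37;21m[48;2;100;49;116m🬂[38;2;10;37;21m[48;2;100;49;116m🬂[38;2;10;37;21m[48;2;100;49;116m🬂[38;2;100;49;116m[48;2;9;36;20m🬱[38;2;100;49;116m[48;2;9;35;20m🬏[38;2;10;37;21m[48;2;8;34;19m🬂[0m
[38;2;8;32;19m[48;2;7;30;17m🬂[38;2;8;32;19m[48;2;7;30;17m🬂[38;2;102;50;119m[48;2;92;45;107m🬨[38;2;100;49;116m[48;2;110;54;128m🬂[38;2;100;49;116m[48;2;112;55;131m🬊[38;2;100;49;116m[48;2;109;54;127m🬎[38;2;100;49;116m[48;2;106;52;123m🬨[38;2;97;48;113m[48;2;85;42;99m🬕[38;2;77;37;89m[48;2;7;31;18m▌[38;2;8;32;19m[48;2;7;30;17m🬂[0m
[38;2;6;27;16m[48;2;5;26;15m🬎[38;2;6;27;16m[48;2;5;26;15m🬎[38;2;97;48;113m[48;2;5;27;16m▐[38;2;110;55;129m[48;2;107;53;125m▐[38;2;112;55;130m[48;2;112;55;130m [38;2;110;55;128m[48;2;108;53;125m▌[38;2;104;51;121m[48;2;98;48;114m▌[38;2;87;43;102m[48;2;70;34;81m🬕[38;2;6;27;16m[48;2;5;26;15m🬎[38;2;6;27;16m[48;2;5;26;15m🬎[0m
[38;2;4;23;14m[48;2;3;22;13m🬎[38;2;4;23;14m[48;2;3;22;13m🬎[38;2;4;23;14m[48;2;3;22;13m🬎[38;2;107;53;125m[48;2;98;48;114m🬨[38;2;112;55;130m[48;2;112;55;130m [38;2;110;55;128m[48;2;107;53;124m▌[38;2;102;50;119m[48;2;94;46;109m▌[38;2;77;38;90m[48;2;3;23;14m▌[38;2;4;23;14m[48;2;3;22;13m🬎[38;2;4;23;14m[48;2;3;22;13m🬎[0m
[38;2;3;20;13m[48;2;2;18;12m🬂[38;2;3;20;13m[48;2;2;18;12m🬂[38;2;3;20;13m[48;2;2;18;12m🬂[38;2;105;52;122m[48;2;2;18;12m🬉[38;2;111;55;129m[48;2;110;54;128m🬬[38;2;110;55;128m[48;2;106;52;123m▌[38;2;93;46;108m[48;2;2;18;12m🬝[38;2;3;20;13m[48;2;2;18;12m🬂[38;2;3;20;13m[48;2;2;18;12m🬂[38;2;3;20;13m[48;2;2;18;12m🬂[0m
</frame>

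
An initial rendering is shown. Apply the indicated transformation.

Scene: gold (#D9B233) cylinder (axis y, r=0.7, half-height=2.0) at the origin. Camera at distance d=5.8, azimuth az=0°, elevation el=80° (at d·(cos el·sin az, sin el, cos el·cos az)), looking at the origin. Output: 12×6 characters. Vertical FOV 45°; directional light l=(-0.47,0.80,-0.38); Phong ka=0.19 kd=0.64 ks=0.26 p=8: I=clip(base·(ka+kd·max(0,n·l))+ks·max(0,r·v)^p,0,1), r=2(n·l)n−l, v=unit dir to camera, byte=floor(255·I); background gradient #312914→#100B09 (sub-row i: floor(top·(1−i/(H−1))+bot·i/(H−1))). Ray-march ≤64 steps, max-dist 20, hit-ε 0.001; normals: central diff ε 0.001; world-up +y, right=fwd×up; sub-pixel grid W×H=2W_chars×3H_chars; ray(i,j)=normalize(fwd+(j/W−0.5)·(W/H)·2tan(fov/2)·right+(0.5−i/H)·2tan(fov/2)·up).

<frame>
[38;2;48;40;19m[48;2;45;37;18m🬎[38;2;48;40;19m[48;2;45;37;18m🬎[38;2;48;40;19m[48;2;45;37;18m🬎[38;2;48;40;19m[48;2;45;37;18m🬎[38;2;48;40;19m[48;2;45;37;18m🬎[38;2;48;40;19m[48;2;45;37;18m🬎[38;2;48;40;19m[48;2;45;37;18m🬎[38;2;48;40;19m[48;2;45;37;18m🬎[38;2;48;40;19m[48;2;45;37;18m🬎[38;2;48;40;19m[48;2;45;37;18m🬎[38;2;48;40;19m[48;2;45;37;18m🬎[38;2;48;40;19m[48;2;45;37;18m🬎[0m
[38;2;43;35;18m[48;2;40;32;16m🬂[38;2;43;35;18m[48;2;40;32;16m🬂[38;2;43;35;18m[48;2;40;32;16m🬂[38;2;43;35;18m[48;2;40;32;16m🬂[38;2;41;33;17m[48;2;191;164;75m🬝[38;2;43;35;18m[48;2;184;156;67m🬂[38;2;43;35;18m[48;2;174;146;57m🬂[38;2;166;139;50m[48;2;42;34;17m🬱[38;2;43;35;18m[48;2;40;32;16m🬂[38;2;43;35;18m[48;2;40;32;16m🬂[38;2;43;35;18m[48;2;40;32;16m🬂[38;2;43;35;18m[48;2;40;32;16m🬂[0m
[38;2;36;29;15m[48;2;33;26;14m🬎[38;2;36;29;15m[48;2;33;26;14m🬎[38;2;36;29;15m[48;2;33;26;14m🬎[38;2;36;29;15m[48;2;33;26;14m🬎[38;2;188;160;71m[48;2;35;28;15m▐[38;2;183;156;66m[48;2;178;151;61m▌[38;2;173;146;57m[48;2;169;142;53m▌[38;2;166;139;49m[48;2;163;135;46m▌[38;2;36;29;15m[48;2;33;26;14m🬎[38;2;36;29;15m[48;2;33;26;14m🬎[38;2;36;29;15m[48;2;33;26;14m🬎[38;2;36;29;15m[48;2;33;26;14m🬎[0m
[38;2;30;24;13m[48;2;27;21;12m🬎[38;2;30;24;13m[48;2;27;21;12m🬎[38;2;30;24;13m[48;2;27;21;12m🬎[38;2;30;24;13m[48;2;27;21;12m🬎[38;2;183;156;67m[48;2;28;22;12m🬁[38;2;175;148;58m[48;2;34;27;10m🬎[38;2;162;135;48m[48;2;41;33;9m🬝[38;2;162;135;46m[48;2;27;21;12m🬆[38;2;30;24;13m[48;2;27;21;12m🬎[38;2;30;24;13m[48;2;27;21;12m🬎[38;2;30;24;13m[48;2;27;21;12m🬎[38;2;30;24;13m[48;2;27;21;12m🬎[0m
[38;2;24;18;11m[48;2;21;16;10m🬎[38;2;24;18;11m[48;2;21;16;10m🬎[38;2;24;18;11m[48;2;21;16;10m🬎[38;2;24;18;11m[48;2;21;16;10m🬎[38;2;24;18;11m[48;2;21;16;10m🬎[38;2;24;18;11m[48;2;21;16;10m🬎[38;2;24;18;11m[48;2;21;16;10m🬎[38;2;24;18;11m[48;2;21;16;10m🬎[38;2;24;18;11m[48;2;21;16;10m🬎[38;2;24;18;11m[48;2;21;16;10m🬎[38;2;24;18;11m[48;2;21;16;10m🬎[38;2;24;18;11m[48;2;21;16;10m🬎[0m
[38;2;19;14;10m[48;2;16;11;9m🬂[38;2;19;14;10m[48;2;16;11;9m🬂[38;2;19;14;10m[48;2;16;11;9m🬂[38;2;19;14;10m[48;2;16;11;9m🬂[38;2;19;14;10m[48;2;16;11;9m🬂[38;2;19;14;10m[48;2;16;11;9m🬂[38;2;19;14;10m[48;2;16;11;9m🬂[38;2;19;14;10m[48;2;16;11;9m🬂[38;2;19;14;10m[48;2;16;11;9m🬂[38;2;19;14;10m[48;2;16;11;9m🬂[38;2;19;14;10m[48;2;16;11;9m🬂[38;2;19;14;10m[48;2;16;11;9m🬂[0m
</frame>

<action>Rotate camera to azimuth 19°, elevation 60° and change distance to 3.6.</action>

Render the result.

<frame>
[38;2;48;40;19m[48;2;45;37;18m🬎[38;2;48;40;19m[48;2;45;37;18m🬎[38;2;197;170;80m[48;2;45;37;16m🬉[38;2;41;33;9m[48;2;196;169;80m🬏[38;2;190;163;73m[48;2;196;169;80m🬊[38;2;184;157;67m[48;2;190;162;73m🬊[38;2;177;150;61m[48;2;182;155;65m🬊[38;2;171;144;55m[48;2;176;148;59m🬨[38;2;165;138;49m[48;2;168;141;52m🬨[38;2;161;133;44m[48;2;41;33;9m🬎[38;2;48;40;19m[48;2;45;37;18m🬎[38;2;48;40;19m[48;2;45;37;18m🬎[0m
[38;2;43;35;18m[48;2;40;32;16m🬂[38;2;43;35;18m[48;2;40;32;16m🬂[38;2;43;35;18m[48;2;40;32;16m🬂[38;2;41;33;9m[48;2;44;36;10m🬬[38;2;41;33;9m[48;2;200;173;83m🬺[38;2;194;167;78m[48;2;41;33;9m🬂[38;2;185;158;69m[48;2;41;33;9m🬂[38;2;177;149;60m[48;2;41;33;9m🬂[38;2;41;33;9m[48;2;41;33;9m [38;2;41;33;9m[48;2;41;33;17m▌[38;2;43;35;18m[48;2;40;32;16m🬂[38;2;43;35;18m[48;2;40;32;16m🬂[0m
[38;2;36;29;15m[48;2;33;26;14m🬎[38;2;36;29;15m[48;2;33;26;14m🬎[38;2;36;29;15m[48;2;33;26;14m🬎[38;2;41;33;9m[48;2;34;27;14m🬉[38;2;41;33;9m[48;2;41;33;9m [38;2;41;33;9m[48;2;41;33;9m [38;2;41;33;9m[48;2;41;33;9m [38;2;41;33;9m[48;2;41;33;9m [38;2;41;33;9m[48;2;33;26;14m🬝[38;2;36;29;15m[48;2;33;26;14m🬎[38;2;36;29;15m[48;2;33;26;14m🬎[38;2;36;29;15m[48;2;33;26;14m🬎[0m
[38;2;30;24;13m[48;2;27;21;12m🬎[38;2;30;24;13m[48;2;27;21;12m🬎[38;2;30;24;13m[48;2;27;21;12m🬎[38;2;30;24;13m[48;2;27;21;12m🬎[38;2;41;33;9m[48;2;27;21;12m🬬[38;2;41;33;9m[48;2;41;33;9m [38;2;41;33;9m[48;2;41;33;9m [38;2;41;33;9m[48;2;41;33;9m [38;2;41;33;9m[48;2;28;22;12m🬄[38;2;30;24;13m[48;2;27;21;12m🬎[38;2;30;24;13m[48;2;27;21;12m🬎[38;2;30;24;13m[48;2;27;21;12m🬎[0m
[38;2;24;18;11m[48;2;21;16;10m🬎[38;2;24;18;11m[48;2;21;16;10m🬎[38;2;24;18;11m[48;2;21;16;10m🬎[38;2;24;18;11m[48;2;21;16;10m🬎[38;2;41;33;9m[48;2;22;17;10m🬉[38;2;41;33;9m[48;2;41;33;9m [38;2;41;33;9m[48;2;41;33;9m [38;2;41;33;9m[48;2;21;16;10m🬝[38;2;24;18;11m[48;2;21;16;10m🬎[38;2;24;18;11m[48;2;21;16;10m🬎[38;2;24;18;11m[48;2;21;16;10m🬎[38;2;24;18;11m[48;2;21;16;10m🬎[0m
[38;2;19;14;10m[48;2;16;11;9m🬂[38;2;19;14;10m[48;2;16;11;9m🬂[38;2;19;14;10m[48;2;16;11;9m🬂[38;2;19;14;10m[48;2;16;11;9m🬂[38;2;19;14;10m[48;2;16;11;9m🬂[38;2;41;33;9m[48;2;16;11;9m🬂[38;2;41;33;9m[48;2;16;11;9m🬆[38;2;41;33;9m[48;2;17;12;9m🬀[38;2;19;14;10m[48;2;16;11;9m🬂[38;2;19;14;10m[48;2;16;11;9m🬂[38;2;19;14;10m[48;2;16;11;9m🬂[38;2;19;14;10m[48;2;16;11;9m🬂[0m
</frame>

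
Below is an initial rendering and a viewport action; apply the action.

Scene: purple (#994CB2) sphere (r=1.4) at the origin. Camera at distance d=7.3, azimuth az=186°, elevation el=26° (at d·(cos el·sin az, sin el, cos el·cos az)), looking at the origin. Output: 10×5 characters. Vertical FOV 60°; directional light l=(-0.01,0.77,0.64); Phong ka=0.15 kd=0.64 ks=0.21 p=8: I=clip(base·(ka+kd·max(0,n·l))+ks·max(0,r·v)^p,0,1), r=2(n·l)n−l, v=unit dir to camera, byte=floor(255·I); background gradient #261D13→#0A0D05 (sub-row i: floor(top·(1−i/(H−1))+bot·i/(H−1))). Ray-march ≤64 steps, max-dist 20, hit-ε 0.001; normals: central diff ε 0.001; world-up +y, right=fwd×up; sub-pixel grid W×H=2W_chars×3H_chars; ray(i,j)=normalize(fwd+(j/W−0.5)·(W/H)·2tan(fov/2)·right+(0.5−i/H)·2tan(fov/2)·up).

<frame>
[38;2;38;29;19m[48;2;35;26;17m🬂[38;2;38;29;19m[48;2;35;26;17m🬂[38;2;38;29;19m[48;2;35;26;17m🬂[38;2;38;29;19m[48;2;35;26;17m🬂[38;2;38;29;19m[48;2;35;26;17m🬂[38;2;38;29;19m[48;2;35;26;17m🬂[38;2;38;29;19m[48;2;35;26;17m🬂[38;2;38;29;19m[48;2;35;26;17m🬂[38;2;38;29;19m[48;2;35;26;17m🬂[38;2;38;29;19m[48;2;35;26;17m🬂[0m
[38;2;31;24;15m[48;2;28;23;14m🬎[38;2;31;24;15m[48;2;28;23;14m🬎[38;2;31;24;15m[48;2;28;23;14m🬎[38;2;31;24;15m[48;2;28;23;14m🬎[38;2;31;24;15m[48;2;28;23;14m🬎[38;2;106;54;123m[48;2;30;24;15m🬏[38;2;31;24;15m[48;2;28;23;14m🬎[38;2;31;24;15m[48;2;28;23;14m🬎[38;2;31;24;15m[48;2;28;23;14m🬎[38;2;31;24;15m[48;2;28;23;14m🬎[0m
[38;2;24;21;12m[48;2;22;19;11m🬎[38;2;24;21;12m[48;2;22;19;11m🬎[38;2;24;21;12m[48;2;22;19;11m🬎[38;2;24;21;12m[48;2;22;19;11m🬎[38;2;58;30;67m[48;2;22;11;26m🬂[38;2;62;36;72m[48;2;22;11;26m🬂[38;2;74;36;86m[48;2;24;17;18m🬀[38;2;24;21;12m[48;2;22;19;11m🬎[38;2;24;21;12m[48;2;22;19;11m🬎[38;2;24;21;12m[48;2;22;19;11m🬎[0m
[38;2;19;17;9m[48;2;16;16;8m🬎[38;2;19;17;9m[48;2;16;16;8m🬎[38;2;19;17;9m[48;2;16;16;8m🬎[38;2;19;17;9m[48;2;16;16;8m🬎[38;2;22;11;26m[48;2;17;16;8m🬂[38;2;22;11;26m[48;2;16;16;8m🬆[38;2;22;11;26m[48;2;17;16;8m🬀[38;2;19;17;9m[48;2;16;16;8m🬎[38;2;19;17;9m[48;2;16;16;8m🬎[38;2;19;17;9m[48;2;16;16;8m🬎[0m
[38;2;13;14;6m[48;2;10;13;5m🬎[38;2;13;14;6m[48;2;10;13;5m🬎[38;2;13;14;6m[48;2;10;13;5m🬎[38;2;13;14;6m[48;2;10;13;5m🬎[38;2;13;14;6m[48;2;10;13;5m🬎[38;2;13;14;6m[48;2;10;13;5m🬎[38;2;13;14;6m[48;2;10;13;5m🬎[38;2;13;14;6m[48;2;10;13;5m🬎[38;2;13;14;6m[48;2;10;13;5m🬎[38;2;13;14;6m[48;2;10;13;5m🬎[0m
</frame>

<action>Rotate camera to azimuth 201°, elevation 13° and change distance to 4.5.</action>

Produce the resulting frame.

<frame>
[38;2;38;29;19m[48;2;35;26;17m🬂[38;2;38;29;19m[48;2;35;26;17m🬂[38;2;38;29;19m[48;2;35;26;17m🬂[38;2;38;29;19m[48;2;35;26;17m🬂[38;2;38;29;19m[48;2;35;26;17m🬂[38;2;38;29;19m[48;2;35;26;17m🬂[38;2;38;29;19m[48;2;35;26;17m🬂[38;2;38;29;19m[48;2;35;26;17m🬂[38;2;38;29;19m[48;2;35;26;17m🬂[38;2;38;29;19m[48;2;35;26;17m🬂[0m
[38;2;31;24;15m[48;2;28;23;14m🬎[38;2;31;24;15m[48;2;28;23;14m🬎[38;2;31;24;15m[48;2;28;23;14m🬎[38;2;30;24;15m[48;2;27;13;31m🬝[38;2;61;36;69m[48;2;27;18;21m🬋[38;2;31;20;25m[48;2;93;66;102m🬰[38;2;87;56;98m[48;2;36;26;25m🬢[38;2;31;24;15m[48;2;28;23;14m🬎[38;2;31;24;15m[48;2;28;23;14m🬎[38;2;31;24;15m[48;2;28;23;14m🬎[0m
[38;2;24;21;12m[48;2;22;19;11m🬎[38;2;24;21;12m[48;2;22;19;11m🬎[38;2;24;21;12m[48;2;22;19;11m🬎[38;2;25;22;12m[48;2;22;11;26m🬀[38;2;22;11;26m[48;2;22;11;26m [38;2;22;11;26m[48;2;22;11;26m [38;2;30;15;35m[48;2;22;11;26m🬁[38;2;25;12;29m[48;2;24;21;11m🬓[38;2;24;21;12m[48;2;22;19;11m🬎[38;2;24;21;12m[48;2;22;19;11m🬎[0m
[38;2;19;17;9m[48;2;16;16;8m🬎[38;2;19;17;9m[48;2;16;16;8m🬎[38;2;19;17;9m[48;2;16;16;8m🬎[38;2;22;11;26m[48;2;17;16;8m🬉[38;2;22;11;26m[48;2;22;11;26m [38;2;22;11;26m[48;2;22;11;26m [38;2;22;11;26m[48;2;16;16;8m🬝[38;2;19;17;9m[48;2;16;16;8m🬎[38;2;19;17;9m[48;2;16;16;8m🬎[38;2;19;17;9m[48;2;16;16;8m🬎[0m
[38;2;13;14;6m[48;2;10;13;5m🬎[38;2;13;14;6m[48;2;10;13;5m🬎[38;2;13;14;6m[48;2;10;13;5m🬎[38;2;13;14;6m[48;2;10;13;5m🬎[38;2;13;14;6m[48;2;10;13;5m🬎[38;2;13;14;6m[48;2;10;13;5m🬎[38;2;13;14;6m[48;2;10;13;5m🬎[38;2;13;14;6m[48;2;10;13;5m🬎[38;2;13;14;6m[48;2;10;13;5m🬎[38;2;13;14;6m[48;2;10;13;5m🬎[0m
</frame>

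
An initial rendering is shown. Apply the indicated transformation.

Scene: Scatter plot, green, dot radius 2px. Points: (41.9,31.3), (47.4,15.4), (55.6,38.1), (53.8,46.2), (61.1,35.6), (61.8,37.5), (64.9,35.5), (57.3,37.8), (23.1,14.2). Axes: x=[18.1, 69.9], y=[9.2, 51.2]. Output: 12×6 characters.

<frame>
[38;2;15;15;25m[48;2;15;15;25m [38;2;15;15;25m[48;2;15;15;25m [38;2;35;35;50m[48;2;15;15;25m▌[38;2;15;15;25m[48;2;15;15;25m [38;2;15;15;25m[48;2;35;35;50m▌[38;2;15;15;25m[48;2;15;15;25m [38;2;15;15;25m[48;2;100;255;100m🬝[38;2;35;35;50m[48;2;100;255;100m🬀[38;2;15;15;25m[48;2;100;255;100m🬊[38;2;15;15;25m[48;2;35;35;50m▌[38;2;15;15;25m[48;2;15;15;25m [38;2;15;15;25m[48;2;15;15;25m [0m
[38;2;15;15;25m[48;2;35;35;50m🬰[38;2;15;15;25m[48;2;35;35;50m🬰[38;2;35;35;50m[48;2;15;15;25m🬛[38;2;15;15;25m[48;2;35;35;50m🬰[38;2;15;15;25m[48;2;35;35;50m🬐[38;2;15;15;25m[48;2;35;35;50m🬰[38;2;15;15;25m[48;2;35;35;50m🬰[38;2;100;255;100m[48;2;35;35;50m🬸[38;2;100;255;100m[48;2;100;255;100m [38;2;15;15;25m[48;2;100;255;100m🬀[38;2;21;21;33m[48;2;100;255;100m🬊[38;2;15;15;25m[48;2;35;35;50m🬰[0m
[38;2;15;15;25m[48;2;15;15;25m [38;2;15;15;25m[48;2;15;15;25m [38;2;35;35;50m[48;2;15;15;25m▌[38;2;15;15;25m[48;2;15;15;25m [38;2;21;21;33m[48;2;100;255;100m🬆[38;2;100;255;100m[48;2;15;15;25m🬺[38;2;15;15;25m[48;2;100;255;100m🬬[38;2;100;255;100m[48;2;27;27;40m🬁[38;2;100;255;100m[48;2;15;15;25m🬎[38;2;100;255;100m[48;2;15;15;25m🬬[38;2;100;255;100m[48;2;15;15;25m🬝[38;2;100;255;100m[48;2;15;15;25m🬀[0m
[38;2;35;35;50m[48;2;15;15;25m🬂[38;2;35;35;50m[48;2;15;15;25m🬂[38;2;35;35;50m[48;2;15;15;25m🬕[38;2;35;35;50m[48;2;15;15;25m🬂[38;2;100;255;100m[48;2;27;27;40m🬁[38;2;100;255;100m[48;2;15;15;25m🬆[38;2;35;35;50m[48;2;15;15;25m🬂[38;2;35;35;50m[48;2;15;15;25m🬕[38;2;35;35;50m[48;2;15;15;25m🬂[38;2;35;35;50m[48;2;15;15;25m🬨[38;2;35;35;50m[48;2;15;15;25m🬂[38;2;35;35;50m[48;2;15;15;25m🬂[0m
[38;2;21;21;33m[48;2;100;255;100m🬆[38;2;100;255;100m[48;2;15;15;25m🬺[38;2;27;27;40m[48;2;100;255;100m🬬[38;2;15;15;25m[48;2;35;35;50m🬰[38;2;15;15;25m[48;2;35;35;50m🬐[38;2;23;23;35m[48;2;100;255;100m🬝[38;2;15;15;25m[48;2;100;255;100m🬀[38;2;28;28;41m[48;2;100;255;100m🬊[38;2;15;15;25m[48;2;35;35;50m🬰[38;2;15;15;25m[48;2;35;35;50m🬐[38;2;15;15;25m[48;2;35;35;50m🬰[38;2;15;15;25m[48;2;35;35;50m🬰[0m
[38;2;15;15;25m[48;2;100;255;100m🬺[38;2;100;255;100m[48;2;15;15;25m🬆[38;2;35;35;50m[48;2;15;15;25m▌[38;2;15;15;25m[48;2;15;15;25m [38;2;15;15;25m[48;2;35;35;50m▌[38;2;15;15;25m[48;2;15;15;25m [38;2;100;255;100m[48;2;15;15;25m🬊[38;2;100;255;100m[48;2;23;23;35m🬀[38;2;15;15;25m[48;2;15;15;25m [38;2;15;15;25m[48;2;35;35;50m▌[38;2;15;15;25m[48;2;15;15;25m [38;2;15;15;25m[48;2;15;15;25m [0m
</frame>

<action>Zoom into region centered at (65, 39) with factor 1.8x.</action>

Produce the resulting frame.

<frame>
[38;2;15;15;25m[48;2;100;255;100m🬝[38;2;15;15;25m[48;2;100;255;100m🬊[38;2;35;35;50m[48;2;15;15;25m▌[38;2;15;15;25m[48;2;15;15;25m [38;2;15;15;25m[48;2;35;35;50m▌[38;2;15;15;25m[48;2;15;15;25m [38;2;15;15;25m[48;2;15;15;25m [38;2;35;35;50m[48;2;15;15;25m▌[38;2;15;15;25m[48;2;15;15;25m [38;2;15;15;25m[48;2;35;35;50m▌[38;2;15;15;25m[48;2;15;15;25m [38;2;15;15;25m[48;2;15;15;25m [0m
[38;2;100;255;100m[48;2;21;21;33m🬊[38;2;100;255;100m[48;2;15;15;25m🬝[38;2;100;255;100m[48;2;27;27;40m🬀[38;2;15;15;25m[48;2;35;35;50m🬰[38;2;15;15;25m[48;2;35;35;50m🬐[38;2;15;15;25m[48;2;35;35;50m🬰[38;2;15;15;25m[48;2;35;35;50m🬰[38;2;35;35;50m[48;2;15;15;25m🬛[38;2;15;15;25m[48;2;35;35;50m🬰[38;2;15;15;25m[48;2;35;35;50m🬐[38;2;15;15;25m[48;2;35;35;50m🬰[38;2;15;15;25m[48;2;35;35;50m🬰[0m
[38;2;15;15;25m[48;2;15;15;25m [38;2;15;15;25m[48;2;100;255;100m🬆[38;2;28;28;41m[48;2;100;255;100m🬆[38;2;15;15;25m[48;2;100;255;100m🬎[38;2;28;28;41m[48;2;100;255;100m🬊[38;2;15;15;25m[48;2;15;15;25m [38;2;15;15;25m[48;2;15;15;25m [38;2;35;35;50m[48;2;15;15;25m▌[38;2;15;15;25m[48;2;15;15;25m [38;2;15;15;25m[48;2;35;35;50m▌[38;2;15;15;25m[48;2;15;15;25m [38;2;15;15;25m[48;2;15;15;25m [0m
[38;2;100;255;100m[48;2;19;19;30m🬁[38;2;100;255;100m[48;2;15;15;25m🬬[38;2;100;255;100m[48;2;35;35;50m🬬[38;2;100;255;100m[48;2;15;15;25m🬬[38;2;100;255;100m[48;2;100;255;100m [38;2;100;255;100m[48;2;100;255;100m [38;2;100;255;100m[48;2;28;28;41m🬱[38;2;35;35;50m[48;2;15;15;25m🬕[38;2;35;35;50m[48;2;15;15;25m🬂[38;2;35;35;50m[48;2;15;15;25m🬨[38;2;35;35;50m[48;2;15;15;25m🬂[38;2;35;35;50m[48;2;15;15;25m🬂[0m
[38;2;15;15;25m[48;2;35;35;50m🬰[38;2;15;15;25m[48;2;35;35;50m🬰[38;2;35;35;50m[48;2;15;15;25m🬛[38;2;15;15;25m[48;2;35;35;50m🬰[38;2;100;255;100m[48;2;31;31;45m🬀[38;2;100;255;100m[48;2;21;21;33m🬊[38;2;100;255;100m[48;2;23;23;35m🬀[38;2;35;35;50m[48;2;15;15;25m🬛[38;2;15;15;25m[48;2;35;35;50m🬰[38;2;15;15;25m[48;2;35;35;50m🬐[38;2;15;15;25m[48;2;35;35;50m🬰[38;2;15;15;25m[48;2;35;35;50m🬰[0m
[38;2;15;15;25m[48;2;15;15;25m [38;2;15;15;25m[48;2;15;15;25m [38;2;35;35;50m[48;2;15;15;25m▌[38;2;15;15;25m[48;2;15;15;25m [38;2;15;15;25m[48;2;35;35;50m▌[38;2;15;15;25m[48;2;15;15;25m [38;2;15;15;25m[48;2;15;15;25m [38;2;35;35;50m[48;2;15;15;25m▌[38;2;15;15;25m[48;2;15;15;25m [38;2;15;15;25m[48;2;35;35;50m▌[38;2;15;15;25m[48;2;15;15;25m [38;2;15;15;25m[48;2;15;15;25m [0m
</frame>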